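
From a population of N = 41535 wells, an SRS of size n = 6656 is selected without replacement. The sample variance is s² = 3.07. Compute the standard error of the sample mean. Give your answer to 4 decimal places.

Under SRS without replacement, Var(ȳ) = (1 − f)·s²/n with f = n/N = 6656/41535 = 0.16025039.
Var(ȳ) = (1 − 0.16025039)·3.07/6656 = 0.83974961·4.6123798 × 10^-4 = 3.8732441 × 10^-4.
SE(ȳ) = √(3.8732441 × 10^-4) = 0.0197.

0.0197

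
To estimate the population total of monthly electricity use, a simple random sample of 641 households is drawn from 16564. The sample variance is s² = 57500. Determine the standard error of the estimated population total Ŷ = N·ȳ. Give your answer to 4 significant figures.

153800

Var(Ŷ) = N²·Var(ȳ) = N²·(1 − n/N)·s²/n.
f = 641/16564 = 0.03869838; Var(ȳ) = 0.96130162·57500/641 = 86.232204.
Var(Ŷ) = 16564² · 86.232204 = 2.3659193 × 10^10.
SE(Ŷ) = √(2.3659193 × 10^10) = 153800.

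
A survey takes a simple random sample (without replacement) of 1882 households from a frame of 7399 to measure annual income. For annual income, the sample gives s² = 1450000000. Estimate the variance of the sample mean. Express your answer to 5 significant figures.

Under SRS without replacement, Var(ȳ) = (1 − f)·s²/n with f = n/N = 1882/7399 = 0.25435870.
Var(ȳ) = (1 − 0.25435870)·1450000000/1882 = 0.74564130·770456.96 = 574484.53.

574480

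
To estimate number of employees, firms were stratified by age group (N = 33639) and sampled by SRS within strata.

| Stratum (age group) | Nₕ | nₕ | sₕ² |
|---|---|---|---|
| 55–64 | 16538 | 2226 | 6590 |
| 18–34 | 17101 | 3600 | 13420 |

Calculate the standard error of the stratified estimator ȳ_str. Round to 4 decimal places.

Var(ȳ_str) = Σₕ Wₕ²(1 − fₕ)sₕ²/nₕ with Wₕ = Nₕ/N, N = 33639.
55–64: Wₕ = 0.49163174; term = 0.49163174²·(1 − 0.13459911)·6590/2226 = 0.61923774.
18–34: Wₕ = 0.50836826; term = 0.50836826²·(1 − 0.21051401)·13420/3600 = 0.76059122.
Sum = 1.379829.
SE = √(1.379829) = 1.1747.

1.1747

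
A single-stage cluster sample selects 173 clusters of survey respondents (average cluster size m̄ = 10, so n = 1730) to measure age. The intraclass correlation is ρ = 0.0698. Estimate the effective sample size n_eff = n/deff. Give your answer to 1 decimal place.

deff = 1 + (10 − 1)·0.0698 = 1 + 0.6282 = 1.6282.
n_eff = 1730 / 1.6282 = 1062.5.

1062.5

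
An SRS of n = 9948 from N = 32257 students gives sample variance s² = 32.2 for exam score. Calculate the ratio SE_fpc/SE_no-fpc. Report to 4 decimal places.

0.8316

f = n/N = 9948/32257 = 0.30839818.
SE_no-fpc = √(s²/n) = 0.056893159; SE_fpc = √((1−f)s²/n) = 0.047313831.
Ratio = √(1−f) = 0.83162601.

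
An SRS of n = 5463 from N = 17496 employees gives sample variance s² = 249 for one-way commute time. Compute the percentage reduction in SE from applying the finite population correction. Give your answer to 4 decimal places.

17.0689

f = n/N = 5463/17496 = 0.31224280.
SE_no-fpc = √(s²/n) = 0.21349321; SE_fpc = √((1−f)s²/n) = 0.17705233.
Ratio = √(1−f) = 0.82931128. Reduction = 100·(1 − 0.82931128) = 17.0689%.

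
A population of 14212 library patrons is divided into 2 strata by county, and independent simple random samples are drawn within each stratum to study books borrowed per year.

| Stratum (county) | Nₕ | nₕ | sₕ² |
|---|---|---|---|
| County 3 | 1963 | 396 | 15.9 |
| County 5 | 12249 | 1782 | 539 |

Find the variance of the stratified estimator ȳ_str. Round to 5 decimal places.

Var(ȳ_str) = Σₕ Wₕ²(1 − fₕ)sₕ²/nₕ with Wₕ = Nₕ/N, N = 14212.
County 3: Wₕ = 0.13812271; term = 0.13812271²·(1 − 0.20173204)·15.9/396 = 6.11478 × 10^-4.
County 5: Wₕ = 0.86187729; term = 0.86187729²·(1 − 0.14548126)·539/1782 = 0.19199659.
Sum = 0.19260807.

0.19261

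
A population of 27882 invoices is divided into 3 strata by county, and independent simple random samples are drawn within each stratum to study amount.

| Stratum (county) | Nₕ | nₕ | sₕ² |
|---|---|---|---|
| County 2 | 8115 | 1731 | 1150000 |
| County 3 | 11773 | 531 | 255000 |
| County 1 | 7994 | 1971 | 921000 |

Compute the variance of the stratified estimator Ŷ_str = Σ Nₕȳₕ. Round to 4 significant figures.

Var(Ŷ_str) = Σₕ Nₕ²(1 − fₕ)sₕ²/nₕ.
County 2: 8115²·(1 − 1731/8115)·1150000/1731 = 3.4417726 × 10^10.
County 3: 11773²·(1 − 531/11773)·255000/531 = 6.3558902 × 10^10.
County 1: 7994²·(1 − 1971/7994)·921000/1971 = 2.2498316 × 10^10.
Sum = 1.2047494 × 10^11.

1.205 × 10^11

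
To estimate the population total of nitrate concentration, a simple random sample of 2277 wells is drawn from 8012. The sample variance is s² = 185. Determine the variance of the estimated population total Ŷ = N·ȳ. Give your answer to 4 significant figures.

Var(Ŷ) = N²·Var(ȳ) = N²·(1 − n/N)·s²/n.
f = 2277/8012 = 0.28419870; Var(ȳ) = 0.71580130·185/2277 = 0.058156891.
Var(Ŷ) = 8012² · 0.058156891 = 3.7332155 × 10^6.

3.733 × 10^6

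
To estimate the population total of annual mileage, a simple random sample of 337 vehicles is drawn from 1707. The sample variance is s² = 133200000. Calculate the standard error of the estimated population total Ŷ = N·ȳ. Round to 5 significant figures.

Var(Ŷ) = N²·Var(ȳ) = N²·(1 − n/N)·s²/n.
f = 337/1707 = 0.19742238; Var(ȳ) = 0.80257762·133200000/337 = 317220.59.
Var(Ŷ) = 1707² · 317220.59 = 9.243329 × 10^11.
SE(Ŷ) = √(9.243329 × 10^11) = 961420.

961420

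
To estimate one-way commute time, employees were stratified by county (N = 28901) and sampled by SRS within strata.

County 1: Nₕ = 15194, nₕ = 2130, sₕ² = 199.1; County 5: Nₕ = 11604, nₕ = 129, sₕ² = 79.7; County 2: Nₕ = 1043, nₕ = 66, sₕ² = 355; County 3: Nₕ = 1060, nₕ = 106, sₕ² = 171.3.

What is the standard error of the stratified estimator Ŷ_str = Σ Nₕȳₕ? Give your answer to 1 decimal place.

10389.3

Var(Ŷ_str) = Σₕ Nₕ²(1 − fₕ)sₕ²/nₕ.
County 1: 15194²·(1 − 2130/15194)·199.1/2130 = 1.8554102 × 10^7.
County 5: 11604²·(1 − 129/11604)·79.7/129 = 8.2267637 × 10^7.
County 2: 1043²·(1 − 66/1043)·355/66 = 5.481044 × 10^6.
County 3: 1060²·(1 − 106/1060)·171.3/106 = 1.634202 × 10^6.
Sum = 1.0793699 × 10^8.
SE = √(1.0793699 × 10^8) = 10389.3.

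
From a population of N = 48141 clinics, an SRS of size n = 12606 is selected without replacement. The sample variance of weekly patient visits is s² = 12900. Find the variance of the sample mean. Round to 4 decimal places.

Under SRS without replacement, Var(ȳ) = (1 − f)·s²/n with f = n/N = 12606/48141 = 0.26185580.
Var(ȳ) = (1 − 0.26185580)·12900/12606 = 0.73814420·1.0233222 = 0.75535937.

0.7554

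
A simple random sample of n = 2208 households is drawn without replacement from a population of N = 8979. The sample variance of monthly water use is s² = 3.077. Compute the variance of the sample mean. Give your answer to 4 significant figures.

Under SRS without replacement, Var(ȳ) = (1 − f)·s²/n with f = n/N = 2208/8979 = 0.24590712.
Var(ȳ) = (1 − 0.24590712)·3.077/2208 = 0.75409288·0.0013935688 = 0.0010508803.

0.001051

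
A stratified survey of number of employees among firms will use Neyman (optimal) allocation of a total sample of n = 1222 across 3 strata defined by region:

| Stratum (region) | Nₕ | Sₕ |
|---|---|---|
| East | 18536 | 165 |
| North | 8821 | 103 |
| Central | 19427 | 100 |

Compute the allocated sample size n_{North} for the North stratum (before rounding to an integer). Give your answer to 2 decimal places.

187.87

Neyman allocation: nₕ = n·NₕSₕ / Σⱼ NⱼSⱼ.
Σ NⱼSⱼ = 18536·165 + 8821·103 + 19427·100 = 5.909703 × 10^6.
n_{North} = 1222·8821·103 / (5.909703 × 10^6) = 187.87.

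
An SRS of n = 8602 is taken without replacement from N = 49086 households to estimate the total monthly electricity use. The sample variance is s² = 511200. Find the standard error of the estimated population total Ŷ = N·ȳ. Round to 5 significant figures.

Var(Ŷ) = N²·Var(ȳ) = N²·(1 − n/N)·s²/n.
f = 8602/49086 = 0.17524345; Var(ȳ) = 0.82475655·511200/8602 = 49.013665.
Var(Ŷ) = 49086² · 49.013665 = 1.1809526 × 10^11.
SE(Ŷ) = √(1.1809526 × 10^11) = 343650.

343650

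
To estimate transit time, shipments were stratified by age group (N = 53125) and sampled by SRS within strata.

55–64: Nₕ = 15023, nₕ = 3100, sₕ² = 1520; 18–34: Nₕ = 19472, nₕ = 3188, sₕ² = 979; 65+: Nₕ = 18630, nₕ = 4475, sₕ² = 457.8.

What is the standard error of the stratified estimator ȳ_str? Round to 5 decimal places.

Var(ȳ_str) = Σₕ Wₕ²(1 − fₕ)sₕ²/nₕ with Wₕ = Nₕ/N, N = 53125.
55–64: Wₕ = 0.28278588; term = 0.28278588²·(1 − 0.20635026)·1520/3100 = 0.031119042.
18–34: Wₕ = 0.36653176; term = 0.36653176²·(1 − 0.16372227)·979/3188 = 0.034501514.
65+: Wₕ = 0.35068235; term = 0.35068235²·(1 − 0.24020397)·457.8/4475 = 0.0095588928.
Sum = 0.075179449.
SE = √(0.075179449) = 0.27419.

0.27419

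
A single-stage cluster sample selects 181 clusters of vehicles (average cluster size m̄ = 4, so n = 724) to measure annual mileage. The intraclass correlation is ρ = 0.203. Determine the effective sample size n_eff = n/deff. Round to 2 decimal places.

449.97

deff = 1 + (4 − 1)·0.203 = 1 + 0.609 = 1.609.
n_eff = 724 / 1.609 = 449.97.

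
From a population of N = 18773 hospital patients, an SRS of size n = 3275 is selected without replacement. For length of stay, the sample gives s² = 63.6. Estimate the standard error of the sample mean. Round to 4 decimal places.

Under SRS without replacement, Var(ȳ) = (1 − f)·s²/n with f = n/N = 3275/18773 = 0.17445267.
Var(ȳ) = (1 − 0.17445267)·63.6/3275 = 0.82554733·0.019419847 = 0.016032003.
SE(ȳ) = √(0.016032003) = 0.1266.

0.1266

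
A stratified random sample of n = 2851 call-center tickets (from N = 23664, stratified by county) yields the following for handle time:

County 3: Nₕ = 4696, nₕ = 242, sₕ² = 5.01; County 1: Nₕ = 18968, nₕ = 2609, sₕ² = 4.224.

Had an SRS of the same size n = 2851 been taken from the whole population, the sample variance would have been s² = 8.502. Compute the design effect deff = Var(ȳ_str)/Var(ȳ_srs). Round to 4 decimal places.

Var(ȳ_str) = Σ Wₕ²(1−fₕ)sₕ²/nₕ with Wₕ = Nₕ/23664:
  County 3: (4696/23664)²·(1−242/4696)·5.01/242 = 7.7325787 × 10^-4
  County 1: (18968/23664)²·(1−2609/18968)·4.224/2609 = 8.9712263 × 10^-4
  → Var(ȳ_str) = 0.0016703805.
Var(ȳ_srs) = (1 − 2851/23664)·8.502/2851 = 0.0026228316.
deff = 0.0016703805 / 0.0026228316 = 0.6369.

0.6369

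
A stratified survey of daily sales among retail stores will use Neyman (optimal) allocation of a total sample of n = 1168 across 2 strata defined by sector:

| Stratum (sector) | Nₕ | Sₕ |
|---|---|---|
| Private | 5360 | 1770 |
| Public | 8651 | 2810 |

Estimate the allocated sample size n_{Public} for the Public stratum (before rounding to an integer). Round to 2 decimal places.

Neyman allocation: nₕ = n·NₕSₕ / Σⱼ NⱼSⱼ.
Σ NⱼSⱼ = 5360·1770 + 8651·2810 = 3.379651 × 10^7.
n_{Public} = 1168·8651·2810 / (3.379651 × 10^7) = 840.12.

840.12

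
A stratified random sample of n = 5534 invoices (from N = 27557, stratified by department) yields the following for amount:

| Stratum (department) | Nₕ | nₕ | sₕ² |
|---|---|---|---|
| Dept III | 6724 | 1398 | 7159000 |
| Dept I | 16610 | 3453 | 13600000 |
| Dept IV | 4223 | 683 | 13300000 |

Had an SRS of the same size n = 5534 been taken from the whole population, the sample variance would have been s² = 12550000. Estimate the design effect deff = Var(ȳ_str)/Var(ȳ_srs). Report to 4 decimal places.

0.9702

Var(ȳ_str) = Σ Wₕ²(1−fₕ)sₕ²/nₕ with Wₕ = Nₕ/27557:
  Dept III: (6724/27557)²·(1−1398/6724)·7159000/1398 = 241.49614
  Dept I: (16610/27557)²·(1−3453/16610)·13600000/3453 = 1133.4568
  Dept IV: (4223/27557)²·(1−683/4223)·13300000/683 = 383.34642
  → Var(ȳ_str) = 1758.2994.
Var(ȳ_srs) = (1 − 5534/27557)·12550000/5534 = 1812.3794.
deff = 1758.2994 / 1812.3794 = 0.9702.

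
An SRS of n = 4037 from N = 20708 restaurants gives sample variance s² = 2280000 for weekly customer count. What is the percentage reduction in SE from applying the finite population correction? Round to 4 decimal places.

10.2754

f = n/N = 4037/20708 = 0.19494881.
SE_no-fpc = √(s²/n) = 23.765013; SE_fpc = √((1−f)s²/n) = 21.323073.
Ratio = √(1−f) = 0.89724645. Reduction = 100·(1 − 0.89724645) = 10.2754%.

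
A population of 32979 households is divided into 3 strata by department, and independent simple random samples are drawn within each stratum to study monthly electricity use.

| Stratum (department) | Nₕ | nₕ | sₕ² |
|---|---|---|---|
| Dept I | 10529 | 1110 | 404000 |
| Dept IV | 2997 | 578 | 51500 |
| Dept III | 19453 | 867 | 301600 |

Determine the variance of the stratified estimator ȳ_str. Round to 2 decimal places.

149.42

Var(ȳ_str) = Σₕ Wₕ²(1 − fₕ)sₕ²/nₕ with Wₕ = Nₕ/N, N = 32979.
Dept I: Wₕ = 0.31926377; term = 0.31926377²·(1 − 0.10542312)·404000/1110 = 33.187562.
Dept IV: Wₕ = 0.09087601; term = 0.09087601²·(1 − 0.19285953)·51500/578 = 0.59391875.
Dept III: Wₕ = 0.58986021; term = 0.58986021²·(1 − 0.04456896)·301600/867 = 115.64046.
Sum = 149.42194.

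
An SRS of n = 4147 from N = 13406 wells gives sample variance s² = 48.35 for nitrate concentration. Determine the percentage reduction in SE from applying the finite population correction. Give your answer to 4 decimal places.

f = n/N = 4147/13406 = 0.30933910.
SE_no-fpc = √(s²/n) = 0.10797699; SE_fpc = √((1−f)s²/n) = 0.08973537.
Ratio = √(1−f) = 0.83106010. Reduction = 100·(1 − 0.83106010) = 16.8940%.

16.8940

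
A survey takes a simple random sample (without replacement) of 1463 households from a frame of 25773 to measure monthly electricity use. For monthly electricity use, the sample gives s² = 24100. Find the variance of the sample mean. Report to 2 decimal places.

Under SRS without replacement, Var(ȳ) = (1 − f)·s²/n with f = n/N = 1463/25773 = 0.05676483.
Var(ȳ) = (1 − 0.05676483)·24100/1463 = 0.94323517·16.473001 = 15.537914.

15.54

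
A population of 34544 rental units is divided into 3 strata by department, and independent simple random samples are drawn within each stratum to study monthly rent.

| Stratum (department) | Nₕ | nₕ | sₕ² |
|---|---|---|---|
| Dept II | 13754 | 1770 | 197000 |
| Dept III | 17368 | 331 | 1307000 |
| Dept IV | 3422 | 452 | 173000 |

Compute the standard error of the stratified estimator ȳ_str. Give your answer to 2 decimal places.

Var(ȳ_str) = Σₕ Wₕ²(1 − fₕ)sₕ²/nₕ with Wₕ = Nₕ/N, N = 34544.
Dept II: Wₕ = 0.39815887; term = 0.39815887²·(1 − 0.12868984)·197000/1770 = 15.373705.
Dept III: Wₕ = 0.50277906; term = 0.50277906²·(1 − 0.01905804)·1307000/331 = 979.14109.
Dept IV: Wₕ = 0.09906207; term = 0.09906207²·(1 − 0.13208650)·173000/452 = 3.2598594.
Sum = 997.77465.
SE = √(997.77465) = 31.59.

31.59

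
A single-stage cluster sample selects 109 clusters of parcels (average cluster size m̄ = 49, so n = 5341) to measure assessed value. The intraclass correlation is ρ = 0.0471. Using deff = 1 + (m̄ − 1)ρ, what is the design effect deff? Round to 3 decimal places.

deff = 1 + (49 − 1)·0.0471 = 1 + 2.2608 = 3.2608.

3.261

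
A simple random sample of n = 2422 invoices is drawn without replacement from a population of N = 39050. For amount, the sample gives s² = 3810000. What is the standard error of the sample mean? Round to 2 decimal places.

Under SRS without replacement, Var(ȳ) = (1 − f)·s²/n with f = n/N = 2422/39050 = 0.06202305.
Var(ȳ) = (1 − 0.06202305)·3810000/2422 = 0.93797695·1573.0801 = 1475.5129.
SE(ȳ) = √(1475.5129) = 38.41.

38.41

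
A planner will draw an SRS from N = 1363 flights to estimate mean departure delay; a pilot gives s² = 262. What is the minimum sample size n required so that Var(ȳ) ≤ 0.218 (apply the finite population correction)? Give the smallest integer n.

Without fpc, n₀ = s²/D = 262/0.218 = 1201.8349.
With fpc, (1 − n/N)·s²/n ≤ D requires n ≥ n₀/(1 + n₀/N) = 1201.8349/(1 + 1201.8349/1363) = 638.6770.
Rounding up, n = 639.

639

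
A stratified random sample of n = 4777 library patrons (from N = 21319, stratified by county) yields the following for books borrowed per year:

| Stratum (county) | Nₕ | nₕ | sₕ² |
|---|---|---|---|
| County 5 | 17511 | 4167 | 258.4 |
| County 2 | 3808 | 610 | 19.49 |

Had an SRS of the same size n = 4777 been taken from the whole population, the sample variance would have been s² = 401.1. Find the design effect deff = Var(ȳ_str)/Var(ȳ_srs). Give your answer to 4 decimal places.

Var(ȳ_str) = Σ Wₕ²(1−fₕ)sₕ²/nₕ with Wₕ = Nₕ/21319:
  County 5: (17511/21319)²·(1−4167/17511)·258.4/4167 = 0.031881029
  County 2: (3808/21319)²·(1−610/3808)·19.49/610 = 8.5609852 × 10^-4
  → Var(ȳ_str) = 0.032737128.
Var(ȳ_srs) = (1 − 4777/21319)·401.1/4777 = 0.065150628.
deff = 0.032737128 / 0.065150628 = 0.5025.

0.5025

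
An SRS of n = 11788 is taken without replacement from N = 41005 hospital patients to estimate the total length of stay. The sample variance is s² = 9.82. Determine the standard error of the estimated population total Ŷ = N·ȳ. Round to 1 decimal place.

999.0

Var(Ŷ) = N²·Var(ȳ) = N²·(1 − n/N)·s²/n.
f = 11788/41005 = 0.28747714; Var(ȳ) = 0.71252286·9.82/11788 = 5.9356757 × 10^-4.
Var(Ŷ) = 41005² · (5.9356757 × 10^-4) = 998030.46.
SE(Ŷ) = √(998030.46) = 999.0.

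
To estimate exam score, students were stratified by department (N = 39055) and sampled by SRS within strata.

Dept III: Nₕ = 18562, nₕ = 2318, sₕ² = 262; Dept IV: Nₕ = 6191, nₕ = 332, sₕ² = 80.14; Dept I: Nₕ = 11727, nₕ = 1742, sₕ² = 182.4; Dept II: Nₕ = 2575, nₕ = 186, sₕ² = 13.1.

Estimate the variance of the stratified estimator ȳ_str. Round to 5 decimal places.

Var(ȳ_str) = Σₕ Wₕ²(1 − fₕ)sₕ²/nₕ with Wₕ = Nₕ/N, N = 39055.
Dept III: Wₕ = 0.47527845; term = 0.47527845²·(1 − 0.12487878)·262/2318 = 0.022343558.
Dept IV: Wₕ = 0.15852004; term = 0.15852004²·(1 − 0.05362623)·80.14/332 = 0.0057404015.
Dept I: Wₕ = 0.30026885; term = 0.30026885²·(1 − 0.14854609)·182.4/1742 = 0.0080381923.
Dept II: Wₕ = 0.06593266; term = 0.06593266²·(1 − 0.07223301)·13.1/186 = 2.8405239 × 10^-4.
Sum = 0.036406204.

0.03641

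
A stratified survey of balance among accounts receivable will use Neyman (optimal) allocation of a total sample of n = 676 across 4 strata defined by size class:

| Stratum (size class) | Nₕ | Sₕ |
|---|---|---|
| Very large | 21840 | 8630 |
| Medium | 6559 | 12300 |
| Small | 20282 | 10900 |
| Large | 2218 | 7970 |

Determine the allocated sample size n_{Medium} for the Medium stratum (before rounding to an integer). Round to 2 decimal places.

107.38

Neyman allocation: nₕ = n·NₕSₕ / Σⱼ NⱼSⱼ.
Σ NⱼSⱼ = 21840·8630 + 6559·12300 + 20282·10900 + 2218·7970 = 5.0790616 × 10^8.
n_{Medium} = 676·6559·12300 / (5.0790616 × 10^8) = 107.38.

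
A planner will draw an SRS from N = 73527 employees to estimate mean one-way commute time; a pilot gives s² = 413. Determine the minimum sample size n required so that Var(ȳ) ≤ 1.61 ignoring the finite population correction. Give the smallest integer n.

257

Without fpc, n₀ = s²/D = 413/1.61 = 256.5217.
Rounding up, n = 257.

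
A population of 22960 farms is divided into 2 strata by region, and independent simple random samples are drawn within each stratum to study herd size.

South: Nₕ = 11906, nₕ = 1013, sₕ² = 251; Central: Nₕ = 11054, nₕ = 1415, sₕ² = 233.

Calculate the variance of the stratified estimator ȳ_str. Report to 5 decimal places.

Var(ȳ_str) = Σₕ Wₕ²(1 − fₕ)sₕ²/nₕ with Wₕ = Nₕ/N, N = 22960.
South: Wₕ = 0.51855401; term = 0.51855401²·(1 − 0.08508315)·251/1013 = 0.060958446.
Central: Wₕ = 0.48144599; term = 0.48144599²·(1 − 0.12800796)·233/1415 = 0.033281827.
Sum = 0.094240273.

0.09424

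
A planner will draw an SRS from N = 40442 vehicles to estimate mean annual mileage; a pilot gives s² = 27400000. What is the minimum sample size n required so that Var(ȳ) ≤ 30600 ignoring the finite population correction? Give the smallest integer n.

Without fpc, n₀ = s²/D = 27400000/30600 = 895.4248.
Rounding up, n = 896.

896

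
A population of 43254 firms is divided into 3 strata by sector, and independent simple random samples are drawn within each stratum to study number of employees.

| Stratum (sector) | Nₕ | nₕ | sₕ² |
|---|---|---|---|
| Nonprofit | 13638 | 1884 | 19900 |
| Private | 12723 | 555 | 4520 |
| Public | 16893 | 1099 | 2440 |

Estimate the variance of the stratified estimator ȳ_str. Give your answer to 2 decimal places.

Var(ȳ_str) = Σₕ Wₕ²(1 − fₕ)sₕ²/nₕ with Wₕ = Nₕ/N, N = 43254.
Nonprofit: Wₕ = 0.31530032; term = 0.31530032²·(1 − 0.13814342)·19900/1884 = 0.90501546.
Private: Wₕ = 0.29414621; term = 0.29414621²·(1 − 0.04362179)·4520/555 = 0.67390958.
Public: Wₕ = 0.39055347; term = 0.39055347²·(1 − 0.06505653)·2440/1099 = 0.31662011.
Sum = 1.8955452.

1.90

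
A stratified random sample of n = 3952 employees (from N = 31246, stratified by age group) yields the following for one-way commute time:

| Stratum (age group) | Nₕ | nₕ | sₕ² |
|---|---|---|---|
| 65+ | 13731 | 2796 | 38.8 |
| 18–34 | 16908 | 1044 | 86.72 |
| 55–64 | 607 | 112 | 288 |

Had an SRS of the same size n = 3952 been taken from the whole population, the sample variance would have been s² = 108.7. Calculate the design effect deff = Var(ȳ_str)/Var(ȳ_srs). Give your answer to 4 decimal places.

Var(ȳ_str) = Σ Wₕ²(1−fₕ)sₕ²/nₕ with Wₕ = Nₕ/31246:
  65+: (13731/31246)²·(1−2796/13731)·38.8/2796 = 0.0021341584
  18–34: (16908/31246)²·(1−1044/16908)·86.72/1044 = 0.02282101
  55–64: (607/31246)²·(1−112/607)·288/112 = 7.9136985 × 10^-4
  → Var(ȳ_str) = 0.025746538.
Var(ȳ_srs) = (1 − 3952/31246)·108.7/3952 = 0.024026215.
deff = 0.025746538 / 0.024026215 = 1.0716.

1.0716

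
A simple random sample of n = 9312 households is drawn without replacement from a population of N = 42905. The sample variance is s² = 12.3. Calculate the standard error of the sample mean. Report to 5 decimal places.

0.03216

Under SRS without replacement, Var(ȳ) = (1 − f)·s²/n with f = n/N = 9312/42905 = 0.21703764.
Var(ȳ) = (1 − 0.21703764)·12.3/9312 = 0.78296236·0.0013208763 = 0.0010341964.
SE(ȳ) = √(0.0010341964) = 0.03216.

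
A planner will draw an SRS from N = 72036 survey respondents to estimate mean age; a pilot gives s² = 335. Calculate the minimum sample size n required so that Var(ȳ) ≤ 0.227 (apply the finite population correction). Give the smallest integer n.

Without fpc, n₀ = s²/D = 335/0.227 = 1475.7709.
With fpc, (1 − n/N)·s²/n ≤ D requires n ≥ n₀/(1 + n₀/N) = 1475.7709/(1 + 1475.7709/72036) = 1446.1444.
Rounding up, n = 1447.

1447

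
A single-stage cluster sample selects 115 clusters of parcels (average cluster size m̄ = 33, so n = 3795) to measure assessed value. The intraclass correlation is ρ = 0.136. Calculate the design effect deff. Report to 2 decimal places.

deff = 1 + (33 − 1)·0.136 = 1 + 4.352 = 5.352.

5.35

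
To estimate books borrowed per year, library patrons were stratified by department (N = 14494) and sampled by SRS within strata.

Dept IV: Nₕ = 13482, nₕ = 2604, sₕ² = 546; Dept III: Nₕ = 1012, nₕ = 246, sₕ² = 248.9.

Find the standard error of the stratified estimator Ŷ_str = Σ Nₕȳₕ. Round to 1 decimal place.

Var(Ŷ_str) = Σₕ Nₕ²(1 − fₕ)sₕ²/nₕ.
Dept IV: 13482²·(1 − 2604/13482)·546/2604 = 3.0750702 × 10^7.
Dept III: 1012²·(1 − 246/1012)·248.9/246 = 784330.44.
Sum = 3.1535032 × 10^7.
SE = √(3.1535032 × 10^7) = 5615.6.

5615.6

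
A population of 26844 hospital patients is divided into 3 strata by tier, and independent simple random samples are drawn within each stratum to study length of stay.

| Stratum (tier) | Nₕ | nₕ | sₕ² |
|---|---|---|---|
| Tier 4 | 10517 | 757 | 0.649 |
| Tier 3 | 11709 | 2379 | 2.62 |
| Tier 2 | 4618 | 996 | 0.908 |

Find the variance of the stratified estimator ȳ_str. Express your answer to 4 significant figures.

Var(ȳ_str) = Σₕ Wₕ²(1 − fₕ)sₕ²/nₕ with Wₕ = Nₕ/N, N = 26844.
Tier 4: Wₕ = 0.39178215; term = 0.39178215²·(1 − 0.07197870)·0.649/757 = 1.221226 × 10^-4.
Tier 3: Wₕ = 0.43618686; term = 0.43618686²·(1 − 0.20317704)·2.62/2379 = 1.6696054 × 10^-4.
Tier 2: Wₕ = 0.17203099; term = 0.17203099²·(1 − 0.21567778)·0.908/996 = 2.1160914 × 10^-5.
Sum = 3.1024405 × 10^-4.

3.102 × 10^-4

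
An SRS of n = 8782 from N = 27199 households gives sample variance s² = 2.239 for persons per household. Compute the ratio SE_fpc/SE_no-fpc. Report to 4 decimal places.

f = n/N = 8782/27199 = 0.32287952.
SE_no-fpc = √(s²/n) = 0.015967258; SE_fpc = √((1−f)s²/n) = 0.01313903.
Ratio = √(1−f) = 0.82287331.

0.8229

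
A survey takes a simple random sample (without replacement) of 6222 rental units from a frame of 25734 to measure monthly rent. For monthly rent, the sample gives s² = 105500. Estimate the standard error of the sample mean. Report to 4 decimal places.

Under SRS without replacement, Var(ȳ) = (1 − f)·s²/n with f = n/N = 6222/25734 = 0.24178130.
Var(ȳ) = (1 − 0.24178130)·105500/6222 = 0.75821870·16.955963 = 12.856328.
SE(ȳ) = √(12.856328) = 3.5856.

3.5856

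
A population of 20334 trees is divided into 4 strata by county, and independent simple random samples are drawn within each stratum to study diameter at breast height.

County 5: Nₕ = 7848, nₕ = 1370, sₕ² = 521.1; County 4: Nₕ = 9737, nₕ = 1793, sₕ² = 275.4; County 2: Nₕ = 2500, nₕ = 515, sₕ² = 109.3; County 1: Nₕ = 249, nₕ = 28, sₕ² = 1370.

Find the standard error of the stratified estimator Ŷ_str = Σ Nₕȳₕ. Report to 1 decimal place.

5913.0

Var(Ŷ_str) = Σₕ Nₕ²(1 − fₕ)sₕ²/nₕ.
County 5: 7848²·(1 − 1370/7848)·521.1/1370 = 1.9337505 × 10^7.
County 4: 9737²·(1 − 1793/9737)·275.4/1793 = 1.1880865 × 10^7.
County 2: 2500²·(1 − 515/2500)·109.3/515 = 1.0532063 × 10^6.
County 1: 249²·(1 − 28/249)·1370/28 = 2.6924904 × 10^6.
Sum = 3.4964067 × 10^7.
SE = √(3.4964067 × 10^7) = 5913.0.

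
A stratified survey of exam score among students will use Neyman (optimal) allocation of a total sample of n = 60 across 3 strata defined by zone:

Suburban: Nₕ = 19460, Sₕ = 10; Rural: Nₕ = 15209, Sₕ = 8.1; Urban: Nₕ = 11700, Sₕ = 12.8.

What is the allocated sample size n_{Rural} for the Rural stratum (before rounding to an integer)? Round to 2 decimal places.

15.81

Neyman allocation: nₕ = n·NₕSₕ / Σⱼ NⱼSⱼ.
Σ NⱼSⱼ = 19460·10 + 15209·8.1 + 11700·12.8 = 467552.9.
n_{Rural} = 60·15209·8.1 / 467552.9 = 15.81.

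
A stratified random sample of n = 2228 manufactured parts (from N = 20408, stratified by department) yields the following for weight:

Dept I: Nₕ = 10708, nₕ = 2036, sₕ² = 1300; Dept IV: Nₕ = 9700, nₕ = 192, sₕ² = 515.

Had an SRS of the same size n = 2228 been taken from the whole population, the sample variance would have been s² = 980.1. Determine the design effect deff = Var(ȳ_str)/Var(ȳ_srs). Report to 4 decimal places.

Var(ȳ_str) = Σ Wₕ²(1−fₕ)sₕ²/nₕ with Wₕ = Nₕ/20408:
  Dept I: (10708/20408)²·(1−2036/10708)·1300/2036 = 0.14236142
  Dept IV: (9700/20408)²·(1−192/9700)·515/192 = 0.59397206
  → Var(ȳ_str) = 0.73633348.
Var(ȳ_srs) = (1 − 2228/20408)·980.1/2228 = 0.39187597.
deff = 0.73633348 / 0.39187597 = 1.8790.

1.8790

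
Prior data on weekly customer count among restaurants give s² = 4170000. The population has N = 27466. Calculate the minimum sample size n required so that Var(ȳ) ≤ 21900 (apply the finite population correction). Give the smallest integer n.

190

Without fpc, n₀ = s²/D = 4170000/21900 = 190.4110.
With fpc, (1 − n/N)·s²/n ≤ D requires n ≥ n₀/(1 + n₀/N) = 190.4110/(1 + 190.4110/27466) = 189.1000.
Rounding up, n = 190.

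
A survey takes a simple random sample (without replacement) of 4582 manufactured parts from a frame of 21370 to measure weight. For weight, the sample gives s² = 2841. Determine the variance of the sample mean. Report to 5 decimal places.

Under SRS without replacement, Var(ȳ) = (1 − f)·s²/n with f = n/N = 4582/21370 = 0.21441273.
Var(ȳ) = (1 − 0.21441273)·2841/4582 = 0.78558727·0.62003492 = 0.48709154.

0.48709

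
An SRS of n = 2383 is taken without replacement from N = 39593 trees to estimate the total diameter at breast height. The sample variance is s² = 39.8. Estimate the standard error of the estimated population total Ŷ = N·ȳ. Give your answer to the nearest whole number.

Var(Ŷ) = N²·Var(ȳ) = N²·(1 − n/N)·s²/n.
f = 2383/39593 = 0.06018741; Var(ȳ) = 0.93981259·39.8/2383 = 0.015696408.
Var(Ŷ) = 39593² · 0.015696408 = 2.4605778 × 10^7.
SE(Ŷ) = √(2.4605778 × 10^7) = 4960.

4960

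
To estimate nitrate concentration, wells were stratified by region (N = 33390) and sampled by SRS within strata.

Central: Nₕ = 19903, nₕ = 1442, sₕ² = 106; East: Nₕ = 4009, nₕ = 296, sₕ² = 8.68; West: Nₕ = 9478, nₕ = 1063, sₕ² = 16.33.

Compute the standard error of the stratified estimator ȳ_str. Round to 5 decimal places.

Var(ȳ_str) = Σₕ Wₕ²(1 − fₕ)sₕ²/nₕ with Wₕ = Nₕ/N, N = 33390.
Central: Wₕ = 0.59607667; term = 0.59607667²·(1 − 0.07245139)·106/1442 = 0.02422599.
East: Wₕ = 0.12006589; term = 0.12006589²·(1 − 0.07383387)·8.68/296 = 3.9152201 × 10^-4.
West: Wₕ = 0.28385744; term = 0.28385744²·(1 − 0.11215446)·16.33/1063 = 0.0010989828.
Sum = 0.025716495.
SE = √(0.025716495) = 0.16036.

0.16036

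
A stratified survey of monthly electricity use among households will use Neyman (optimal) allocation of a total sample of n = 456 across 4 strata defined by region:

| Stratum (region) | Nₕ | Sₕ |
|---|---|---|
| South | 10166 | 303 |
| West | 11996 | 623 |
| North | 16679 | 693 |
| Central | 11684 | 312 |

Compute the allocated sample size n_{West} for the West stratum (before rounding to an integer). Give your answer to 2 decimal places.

132.31

Neyman allocation: nₕ = n·NₕSₕ / Σⱼ NⱼSⱼ.
Σ NⱼSⱼ = 10166·303 + 11996·623 + 16679·693 + 11684·312 = 2.5757761 × 10^7.
n_{West} = 456·11996·623 / (2.5757761 × 10^7) = 132.31.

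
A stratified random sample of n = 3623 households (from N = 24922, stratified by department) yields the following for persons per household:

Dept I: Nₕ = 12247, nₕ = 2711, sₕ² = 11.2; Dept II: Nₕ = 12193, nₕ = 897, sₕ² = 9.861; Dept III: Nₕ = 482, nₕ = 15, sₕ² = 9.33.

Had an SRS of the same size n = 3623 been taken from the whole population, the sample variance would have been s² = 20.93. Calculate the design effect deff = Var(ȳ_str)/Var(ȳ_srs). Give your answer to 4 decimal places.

0.6968

Var(ȳ_str) = Σ Wₕ²(1−fₕ)sₕ²/nₕ with Wₕ = Nₕ/24922:
  Dept I: (12247/24922)²·(1−2711/12247)·11.2/2711 = 7.7681693 × 10^-4
  Dept II: (12193/24922)²·(1−897/12193)·9.861/897 = 0.0024377995
  Dept III: (482/24922)²·(1−15/482)·9.33/15 = 2.2541796 × 10^-4
  → Var(ȳ_str) = 0.0034400344.
Var(ȳ_srs) = (1 − 3623/24922)·20.93/3623 = 0.0049371602.
deff = 0.0034400344 / 0.0049371602 = 0.6968.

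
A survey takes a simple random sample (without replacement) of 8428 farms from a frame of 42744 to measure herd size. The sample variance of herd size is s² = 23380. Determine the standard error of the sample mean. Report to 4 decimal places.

Under SRS without replacement, Var(ȳ) = (1 − f)·s²/n with f = n/N = 8428/42744 = 0.19717387.
Var(ȳ) = (1 − 0.19717387)·23380/8428 = 0.80282613·2.7740864 = 2.227109.
SE(ȳ) = √(2.227109) = 1.4924.

1.4924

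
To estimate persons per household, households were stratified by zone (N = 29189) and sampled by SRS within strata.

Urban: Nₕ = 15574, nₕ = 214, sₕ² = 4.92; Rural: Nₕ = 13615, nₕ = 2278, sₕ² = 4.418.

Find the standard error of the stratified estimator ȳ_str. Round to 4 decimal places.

Var(ȳ_str) = Σₕ Wₕ²(1 − fₕ)sₕ²/nₕ with Wₕ = Nₕ/N, N = 29189.
Urban: Wₕ = 0.53355716; term = 0.53355716²·(1 − 0.01374085)·4.92/214 = 0.0064551194.
Rural: Wₕ = 0.46644284; term = 0.46644284²·(1 − 0.16731546)·4.418/2278 = 3.513576 × 10^-4.
Sum = 0.006806477.
SE = √(0.006806477) = 0.0825.

0.0825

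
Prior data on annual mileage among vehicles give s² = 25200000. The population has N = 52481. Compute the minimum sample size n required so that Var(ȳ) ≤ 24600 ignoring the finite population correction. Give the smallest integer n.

1025

Without fpc, n₀ = s²/D = 25200000/24600 = 1024.3902.
Rounding up, n = 1025.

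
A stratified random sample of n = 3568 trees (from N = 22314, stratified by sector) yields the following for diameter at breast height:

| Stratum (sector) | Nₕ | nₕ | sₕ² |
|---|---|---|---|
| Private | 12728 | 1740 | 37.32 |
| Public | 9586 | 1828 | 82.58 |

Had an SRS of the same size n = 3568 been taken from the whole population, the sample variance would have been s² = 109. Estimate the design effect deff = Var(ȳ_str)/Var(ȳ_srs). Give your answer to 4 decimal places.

0.4976

Var(ȳ_str) = Σ Wₕ²(1−fₕ)sₕ²/nₕ with Wₕ = Nₕ/22314:
  Private: (12728/22314)²·(1−1740/12728)·37.32/1740 = 0.0060244353
  Public: (9586/22314)²·(1−1828/9586)·82.58/1828 = 0.0067473157
  → Var(ȳ_str) = 0.012771751.
Var(ȳ_srs) = (1 − 3568/22314)·109/3568 = 0.025664502.
deff = 0.012771751 / 0.025664502 = 0.4976.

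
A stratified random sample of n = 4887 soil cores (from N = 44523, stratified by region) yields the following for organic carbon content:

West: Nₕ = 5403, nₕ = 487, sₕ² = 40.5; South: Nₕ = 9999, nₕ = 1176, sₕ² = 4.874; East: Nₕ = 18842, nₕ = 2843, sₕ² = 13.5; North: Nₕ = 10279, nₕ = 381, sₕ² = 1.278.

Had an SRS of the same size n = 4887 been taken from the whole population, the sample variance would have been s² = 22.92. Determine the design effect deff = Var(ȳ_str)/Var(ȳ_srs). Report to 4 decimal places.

Var(ȳ_str) = Σ Wₕ²(1−fₕ)sₕ²/nₕ with Wₕ = Nₕ/44523:
  West: (5403/44523)²·(1−487/5403)·40.5/487 = 0.001114305
  South: (9999/44523)²·(1−1176/9999)·4.874/1176 = 1.8445151 × 10^-4
  East: (18842/44523)²·(1−2843/18842)·13.5/2843 = 7.2211756 × 10^-4
  North: (10279/44523)²·(1−381/10279)·1.278/381 = 1.7216123 × 10^-4
  → Var(ȳ_str) = 0.0021930353.
Var(ȳ_srs) = (1 − 4887/44523)·22.92/4887 = 0.0041752038.
deff = 0.0021930353 / 0.0041752038 = 0.5253.

0.5253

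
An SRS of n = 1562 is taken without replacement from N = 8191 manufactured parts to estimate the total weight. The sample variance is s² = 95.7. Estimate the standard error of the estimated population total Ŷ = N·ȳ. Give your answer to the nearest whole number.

1824

Var(Ŷ) = N²·Var(ȳ) = N²·(1 − n/N)·s²/n.
f = 1562/8191 = 0.19069711; Var(ȳ) = 0.80930289·95.7/1562 = 0.049584051.
Var(Ŷ) = 8191² · 0.049584051 = 3.326717 × 10^6.
SE(Ŷ) = √(3.326717 × 10^6) = 1824.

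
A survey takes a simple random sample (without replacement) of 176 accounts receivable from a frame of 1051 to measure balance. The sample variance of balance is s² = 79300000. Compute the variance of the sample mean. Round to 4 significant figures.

375100

Under SRS without replacement, Var(ȳ) = (1 − f)·s²/n with f = n/N = 176/1051 = 0.16745956.
Var(ȳ) = (1 − 0.16745956)·79300000/176 = 0.83254044·450568.18 = 375116.23.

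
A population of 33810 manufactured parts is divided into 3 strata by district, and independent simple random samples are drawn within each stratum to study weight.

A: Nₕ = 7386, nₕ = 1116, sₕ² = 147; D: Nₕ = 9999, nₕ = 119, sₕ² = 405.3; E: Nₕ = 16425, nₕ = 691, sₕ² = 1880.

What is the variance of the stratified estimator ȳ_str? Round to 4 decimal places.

Var(ȳ_str) = Σₕ Wₕ²(1 − fₕ)sₕ²/nₕ with Wₕ = Nₕ/N, N = 33810.
A: Wₕ = 0.21845608; term = 0.21845608²·(1 − 0.15109667)·147/1116 = 0.0053362927.
D: Wₕ = 0.29574091; term = 0.29574091²·(1 − 0.01190119)·405.3/119 = 0.29434239.
E: Wₕ = 0.48580302; term = 0.48580302²·(1 − 0.04207002)·1880/691 = 0.61508337.
Sum = 0.91476205.

0.9148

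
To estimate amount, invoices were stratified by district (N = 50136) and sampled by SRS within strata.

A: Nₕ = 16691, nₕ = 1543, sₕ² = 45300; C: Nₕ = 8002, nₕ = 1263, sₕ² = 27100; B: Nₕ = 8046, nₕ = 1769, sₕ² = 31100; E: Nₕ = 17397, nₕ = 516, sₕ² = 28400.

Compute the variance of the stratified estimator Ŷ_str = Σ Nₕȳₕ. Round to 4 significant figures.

Var(Ŷ_str) = Σₕ Nₕ²(1 − fₕ)sₕ²/nₕ.
A: 16691²·(1 − 1543/16691)·45300/1543 = 7.4228371 × 10^9.
C: 8002²·(1 − 1263/8002)·27100/1263 = 1.1570708 × 10^9.
B: 8046²·(1 − 1769/8046)·31100/1769 = 8.8790134 × 10^8.
E: 17397²·(1 − 516/17397)·28400/516 = 1.6163715 × 10^10.
Sum = 2.5631524 × 10^10.

2.563 × 10^10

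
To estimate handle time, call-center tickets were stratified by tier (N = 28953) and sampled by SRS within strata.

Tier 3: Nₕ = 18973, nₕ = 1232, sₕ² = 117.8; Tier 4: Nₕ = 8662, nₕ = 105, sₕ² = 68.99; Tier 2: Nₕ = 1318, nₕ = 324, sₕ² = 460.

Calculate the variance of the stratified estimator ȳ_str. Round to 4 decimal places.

0.0987

Var(ȳ_str) = Σₕ Wₕ²(1 − fₕ)sₕ²/nₕ with Wₕ = Nₕ/N, N = 28953.
Tier 3: Wₕ = 0.65530342; term = 0.65530342²·(1 − 0.06493438)·117.8/1232 = 0.038393839.
Tier 4: Wₕ = 0.29917452; term = 0.29917452²·(1 − 0.01212191)·68.99/105 = 0.058096426.
Tier 2: Wₕ = 0.04552205; term = 0.04552205²·(1 − 0.24582701)·460/324 = 0.0022188476.
Sum = 0.098709113.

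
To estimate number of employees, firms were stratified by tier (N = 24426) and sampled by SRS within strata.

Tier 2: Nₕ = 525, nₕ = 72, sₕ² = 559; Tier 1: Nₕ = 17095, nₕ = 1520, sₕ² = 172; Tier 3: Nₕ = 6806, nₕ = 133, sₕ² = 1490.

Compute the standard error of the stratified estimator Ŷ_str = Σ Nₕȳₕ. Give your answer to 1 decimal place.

23254.6

Var(Ŷ_str) = Σₕ Nₕ²(1 − fₕ)sₕ²/nₕ.
Tier 2: 525²·(1 − 72/525)·559/72 = 1.8464469 × 10^6.
Tier 1: 17095²·(1 − 1520/17095)·172/1520 = 3.0128813 × 10^7.
Tier 3: 6806²·(1 − 133/6806)·1490/133 = 5.088007 × 10^8.
Sum = 5.4077596 × 10^8.
SE = √(5.4077596 × 10^8) = 23254.6.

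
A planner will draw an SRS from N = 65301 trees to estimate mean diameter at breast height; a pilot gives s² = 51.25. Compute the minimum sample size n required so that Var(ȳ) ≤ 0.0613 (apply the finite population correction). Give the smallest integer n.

Without fpc, n₀ = s²/D = 51.25/0.0613 = 836.0522.
With fpc, (1 − n/N)·s²/n ≤ D requires n ≥ n₀/(1 + n₀/N) = 836.0522/(1 + 836.0522/65301) = 825.4835.
Rounding up, n = 826.

826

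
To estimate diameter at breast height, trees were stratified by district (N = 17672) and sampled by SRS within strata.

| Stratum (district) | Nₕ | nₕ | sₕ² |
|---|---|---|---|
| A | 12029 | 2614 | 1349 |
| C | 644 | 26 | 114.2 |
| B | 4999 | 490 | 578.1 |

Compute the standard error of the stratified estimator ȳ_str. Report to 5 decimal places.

0.52716

Var(ȳ_str) = Σₕ Wₕ²(1 − fₕ)sₕ²/nₕ with Wₕ = Nₕ/N, N = 17672.
A: Wₕ = 0.68068130; term = 0.68068130²·(1 − 0.21730817)·1349/2614 = 0.18714784.
C: Wₕ = 0.03644183; term = 0.03644183²·(1 − 0.04037267)·114.2/26 = 0.0055975205.
B: Wₕ = 0.28287687; term = 0.28287687²·(1 − 0.09801960)·578.1/490 = 0.085152785.
Sum = 0.27789815.
SE = √(0.27789815) = 0.52716.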